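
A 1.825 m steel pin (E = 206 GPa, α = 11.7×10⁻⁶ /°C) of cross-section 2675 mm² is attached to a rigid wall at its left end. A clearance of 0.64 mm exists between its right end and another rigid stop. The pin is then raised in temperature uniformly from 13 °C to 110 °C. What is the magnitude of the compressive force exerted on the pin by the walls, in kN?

P ≈ 432 kN

Free thermal elongation = αΔT L = 11.7×10⁻⁶ × 97 × 1825 = 2.071 mm.
This exceeds the 0.64 mm gap, so the wall pushes back. The portion of expansion that must be recovered elastically is δ_free − gap = 2.071 − 0.64 = 1.431 mm.
So σ = E(δ_free − g)/L = 206×10³ × 1.431/1825 = 161.5 MPa.
Force on the wall = σA = 161.5 × 2675 mm² = 432.1 kN.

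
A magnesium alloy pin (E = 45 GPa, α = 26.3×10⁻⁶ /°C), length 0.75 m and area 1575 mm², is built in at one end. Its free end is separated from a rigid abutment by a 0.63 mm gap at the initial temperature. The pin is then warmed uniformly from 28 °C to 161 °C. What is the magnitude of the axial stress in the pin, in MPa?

σ ≈ 120 MPa (compressive)

If the wall were absent the pin would grow by αΔT L = 26.3×10⁻⁶ × 133 × 750 = 2.623 mm.
The gap closes (δ_free > 0.63 mm) and the wall then resists a further 2.623 − 0.63 = 1.993 mm of expansion.
That suppressed elongation corresponds to σ = E·Δ/L = 45×10³ × 1.993/750 = 119.6 MPa.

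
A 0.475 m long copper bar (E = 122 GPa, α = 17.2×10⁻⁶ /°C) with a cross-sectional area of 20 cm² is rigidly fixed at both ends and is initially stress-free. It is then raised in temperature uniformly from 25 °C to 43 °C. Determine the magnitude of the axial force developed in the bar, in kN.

P ≈ 75.5 kN (compressive)

With zero net strain, σ = E·αΔT = 122 GPa × 17.2×10⁻⁶ × 18 = 37.77 MPa.
Axial force P = σA = 37.77 × 2000 = 75540 N = 75.54 kN, compressive.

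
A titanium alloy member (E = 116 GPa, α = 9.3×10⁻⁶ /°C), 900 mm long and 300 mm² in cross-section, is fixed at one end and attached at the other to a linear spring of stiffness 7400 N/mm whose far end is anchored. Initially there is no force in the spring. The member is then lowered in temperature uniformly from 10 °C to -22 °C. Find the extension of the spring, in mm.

δ ≈ 0.225 mm

The unrestrained thermal change is αΔT L = 9.3×10⁻⁶ × 32 × 900 = 0.2678 mm.
Let P be the tensile force in the spring. The member extends elastically by PL/(AE) and the spring stretches by P/k; together these equal δ_free.
So P = δ_free / [L/(AE) + 1/k] = 0.2678 / [ 900/(300×116×10³) + 1/(7400) ].
P = 0.2678 / 0.000161 = 1664 N.
Spring extension = P/k = 1664/(7400) = 0.2248 mm.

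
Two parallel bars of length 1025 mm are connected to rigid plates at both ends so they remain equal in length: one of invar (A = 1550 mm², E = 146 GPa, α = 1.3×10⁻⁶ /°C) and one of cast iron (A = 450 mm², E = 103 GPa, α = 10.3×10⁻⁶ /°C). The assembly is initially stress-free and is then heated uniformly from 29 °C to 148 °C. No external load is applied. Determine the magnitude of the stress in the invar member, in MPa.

Equilibrium of a rigid end plate with no external load gives equal and opposite internal forces ±P in the two members. Since α_{cast iron} > α_{invar}, heating drives the cast iron into compression and the invar into tension.
Equating the net (thermal + elastic) strains gives |α₁ − α₂|·ΔT = P·[1/(A₁E₁) + 1/(A₂E₂)].
|α₁ − α₂|·ΔT = 9×10⁻⁶ × 119 = 0.001071.
1/(A₁E₁) + 1/(A₂E₂) = 1/(1550×146×10³) + 1/(450×103×10³) = 2.599×10⁻⁸ N⁻¹.
P = 0.001071 / 2.599×10⁻⁸ = 41200 N = 41.2 kN.
σ_{invar} = P/A₁ = 41200/1550 = 26.58 MPa, tensile.

σ ≈ 26.6 MPa (tensile)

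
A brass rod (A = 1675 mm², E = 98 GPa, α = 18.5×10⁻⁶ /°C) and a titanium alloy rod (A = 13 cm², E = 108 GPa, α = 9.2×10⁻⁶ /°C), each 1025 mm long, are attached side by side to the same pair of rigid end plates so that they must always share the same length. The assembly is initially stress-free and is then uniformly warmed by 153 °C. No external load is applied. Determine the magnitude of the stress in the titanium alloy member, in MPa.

σ ≈ 82.8 MPa (tensile)

Both members must finish at the same length. With the larger α, the brass tends to over-expand; the plates restrain it, putting the brass in compression and the titanium alloy in tension. With no external load the two internal forces are equal and opposite, magnitude P.
Compatibility of the two members (thermal + elastic change equal): (α₁ − α₂)ΔT = P·[1/(A₁E₁) + 1/(A₂E₂)].
|α₁ − α₂|·ΔT = 9.3×10⁻⁶ × 153 = 0.001423.
1/(A₁E₁) + 1/(A₂E₂) = 1/(1675×98×10³) + 1/(1300×108×10³) = 1.321×10⁻⁸ N⁻¹.
So P = 0.001423 / 1.321×10⁻⁸ = 107.7 kN.
σ_{titanium alloy} = P/A₂ = 107700/1300 = 82.83 MPa, tensile.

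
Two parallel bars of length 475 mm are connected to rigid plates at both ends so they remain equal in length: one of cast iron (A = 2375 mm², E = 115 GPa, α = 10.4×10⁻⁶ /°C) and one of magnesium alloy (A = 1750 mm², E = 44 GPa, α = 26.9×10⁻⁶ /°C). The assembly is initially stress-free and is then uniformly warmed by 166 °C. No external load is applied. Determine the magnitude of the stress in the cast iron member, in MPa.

The magnesium alloy has the larger α, so on heating it would change length more than the cast iron if both were free. The rigid plates force a common final length, so the magnesium alloy is put into compression and the cast iron into tension, with equal and opposite forces P (no external load).
Setting the final lengths equal and cancelling L: (α₁ − α₂)ΔT = P/(A₁E₁) + P/(A₂E₂).
|α₁ − α₂|·ΔT = 16.5×10⁻⁶ × 166 = 0.002739.
1/(A₁E₁) + 1/(A₂E₂) = 1/(2375×115×10³) + 1/(1750×44×10³) = 1.665×10⁻⁸ N⁻¹.
P = 0.002739 / 1.665×10⁻⁸ = 164500 N = 164.5 kN.
σ_{cast iron} = P/A₁ = 164500/2375 = 69.27 MPa, tensile.

σ ≈ 69.3 MPa (tensile)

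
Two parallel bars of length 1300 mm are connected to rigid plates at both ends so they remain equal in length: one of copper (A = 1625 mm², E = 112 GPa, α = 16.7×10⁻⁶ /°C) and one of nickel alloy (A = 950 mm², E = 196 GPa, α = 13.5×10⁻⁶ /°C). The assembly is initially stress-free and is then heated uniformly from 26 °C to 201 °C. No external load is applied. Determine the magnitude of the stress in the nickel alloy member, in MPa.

σ ≈ 54.3 MPa (tensile)

The copper has the larger α, so on heating it would change length more than the nickel alloy if both were free. The rigid plates force a common final length, so the copper is put into compression and the nickel alloy into tension, with equal and opposite forces P (no external load).
Equating the net (thermal + elastic) strains gives |α₁ − α₂|·ΔT = P·[1/(A₁E₁) + 1/(A₂E₂)].
|α₁ − α₂|·ΔT = 3.2×10⁻⁶ × 175 = 0.00056.
1/(A₁E₁) + 1/(A₂E₂) = 1/(1625×112×10³) + 1/(950×196×10³) = 1.087×10⁻⁸ N⁻¹.
So P = 0.00056 / 1.087×10⁻⁸ = 51.54 kN.
σ_{nickel alloy} = P/A₂ = 51540/950 = 54.25 MPa, tensile.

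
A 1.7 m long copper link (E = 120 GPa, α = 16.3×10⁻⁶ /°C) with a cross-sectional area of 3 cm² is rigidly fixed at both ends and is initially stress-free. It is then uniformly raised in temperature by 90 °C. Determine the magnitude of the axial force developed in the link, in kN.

P ≈ 52.8 kN (compressive)

With zero net strain, σ = E·αΔT = 120 GPa × 16.3×10⁻⁶ × 90 = 176 MPa.
Then P = σA = 176 × 300 mm² = 52.81 kN, compressive.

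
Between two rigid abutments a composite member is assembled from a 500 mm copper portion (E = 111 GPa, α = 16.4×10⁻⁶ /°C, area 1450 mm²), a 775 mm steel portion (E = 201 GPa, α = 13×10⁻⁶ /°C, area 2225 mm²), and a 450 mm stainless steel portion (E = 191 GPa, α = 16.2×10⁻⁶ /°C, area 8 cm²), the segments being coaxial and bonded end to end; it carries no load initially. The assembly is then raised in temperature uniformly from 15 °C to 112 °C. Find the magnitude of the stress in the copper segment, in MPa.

σ ≈ 220 MPa (compressive)

If the supports were absent, the total length change would be Σ αᵢΔT Lᵢ = 16.4×10⁻⁶×97×500 + 13×10⁻⁶×97×775 + 16.2×10⁻⁶×97×450 = 2.48 mm.
The walls prevent any net length change, so an axial force P (same in every segment) develops. Compatibility: P · Σ Lᵢ/(AᵢEᵢ) = δ_free.
The series flexibility is Σ Lᵢ/(AᵢEᵢ) = 500/(1450×111×10³) + 775/(2225×201×10³) + 450/(800×191×10³) = 7.784×10⁻⁶ mm/N.
So P = 2.48 / 7.784×10⁻⁶ = 318.6 kN, compressive.
σ_{copper} = P / A = 318600 / 1450 = 219.7 MPa.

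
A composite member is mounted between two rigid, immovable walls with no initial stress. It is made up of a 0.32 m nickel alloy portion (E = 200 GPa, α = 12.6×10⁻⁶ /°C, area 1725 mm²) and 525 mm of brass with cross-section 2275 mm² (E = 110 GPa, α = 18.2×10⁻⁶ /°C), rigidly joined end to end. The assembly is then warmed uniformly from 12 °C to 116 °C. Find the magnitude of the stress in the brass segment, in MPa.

Free thermal expansion of the whole bar: Σ αᵢΔT Lᵢ = 12.6×10⁻⁶×104×320 + 18.2×10⁻⁶×104×525 = 1.413 mm.
The rigid supports impose zero overall length change; the single axial force P common to all segments must satisfy P Σ Lᵢ/(AᵢEᵢ) = δ_free.
Σ Lᵢ/(AᵢEᵢ) = 320/(1725×200×10³) + 525/(2275×110×10³) = 3.025×10⁻⁶ mm/N.
Hence P = δ_free / Σ(L/AE) = 1.413/3.025×10⁻⁶ = 467.1 kN (compressive).
σ_{brass} = P / A = 467100 / 2275 = 205.3 MPa.

σ ≈ 205 MPa (compressive)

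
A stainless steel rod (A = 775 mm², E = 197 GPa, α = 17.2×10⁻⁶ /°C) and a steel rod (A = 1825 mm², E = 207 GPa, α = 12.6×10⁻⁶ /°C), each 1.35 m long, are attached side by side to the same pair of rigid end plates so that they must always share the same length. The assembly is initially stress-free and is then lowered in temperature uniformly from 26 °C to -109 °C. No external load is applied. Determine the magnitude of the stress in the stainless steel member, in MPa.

σ ≈ 87.1 MPa (tensile)

Both members must finish at the same length. With the larger α, the stainless steel tends to over-contract; the plates restrain it, putting the stainless steel in tension and the steel in compression. With no external load the two internal forces are equal and opposite, magnitude P.
Compatibility of the two members (thermal + elastic change equal): (α₁ − α₂)ΔT = P·[1/(A₁E₁) + 1/(A₂E₂)].
|α₁ − α₂|·ΔT = 4.6×10⁻⁶ × 135 = 0.000621.
1/(A₁E₁) + 1/(A₂E₂) = 1/(775×197×10³) + 1/(1825×207×10³) = 9.197×10⁻⁹ N⁻¹.
P = 0.000621 / 9.197×10⁻⁹ = 67520 N = 67.52 kN.
σ_{stainless steel} = P/A₁ = 67520/775 = 87.13 MPa, tensile.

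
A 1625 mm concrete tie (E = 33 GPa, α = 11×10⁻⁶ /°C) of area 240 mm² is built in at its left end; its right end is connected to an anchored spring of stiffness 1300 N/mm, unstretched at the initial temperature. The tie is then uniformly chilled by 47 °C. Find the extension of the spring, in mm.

δ ≈ 0.663 mm

Free thermal contraction: δ_free = αΔT L = 11×10⁻⁶ × 47 × 1625 = 0.8401 mm.
Let P be the tensile force in the spring. The tie extends elastically by PL/(AE) and the spring stretches by P/k; together these equal δ_free.
So P = δ_free / [L/(AE) + 1/k] = 0.8401 / [ 1625/(240×33×10³) + 1/(1300) ].
P = 0.8401 / 0.0009744 = 862.2 N.
Spring extension = P/k = 862.2/(1300) = 0.6632 mm.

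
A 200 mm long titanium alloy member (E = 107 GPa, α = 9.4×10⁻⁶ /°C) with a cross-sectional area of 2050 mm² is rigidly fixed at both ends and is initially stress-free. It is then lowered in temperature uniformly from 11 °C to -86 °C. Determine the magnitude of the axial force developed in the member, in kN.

Full restraint means ε = 0, so the stress is σ = EαΔT = 107×10³ × 9.4×10⁻⁶ × 97 = 97.56 MPa.
Then P = σA = 97.56 × 2050 mm² = 200 kN, tensile.

P ≈ 200 kN (tensile)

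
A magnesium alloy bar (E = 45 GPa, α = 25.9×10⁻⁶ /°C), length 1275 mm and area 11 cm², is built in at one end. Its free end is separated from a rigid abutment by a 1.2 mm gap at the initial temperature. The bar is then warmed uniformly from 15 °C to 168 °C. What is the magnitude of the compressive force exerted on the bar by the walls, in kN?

P ≈ 150 kN

Unrestrained expansion: δ_free = αΔT L = 25.9×10⁻⁶ × 153 × 1275 = 5.052 mm.
After closing the 1.2 mm clearance, 5.052 − 1.2 = 3.852 mm of expansion remains to be suppressed by the wall.
Compatibility: PL/(AE) = 3.852 mm, so σ = P/A = E × (3.852/1275) = 136 MPa.
Force on the wall = σA = 136 × 1100 mm² = 149.6 kN.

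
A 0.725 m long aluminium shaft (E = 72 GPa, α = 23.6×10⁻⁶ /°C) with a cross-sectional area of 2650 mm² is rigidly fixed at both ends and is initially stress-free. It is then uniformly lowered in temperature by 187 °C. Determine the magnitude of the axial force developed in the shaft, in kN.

P ≈ 842 kN (tensile)

Full restraint means ε = 0, so the stress is σ = EαΔT = 72×10³ × 23.6×10⁻⁶ × 187 = 317.8 MPa.
Axial force P = σA = 317.8 × 2650 = 842000 N = 842 kN, tensile.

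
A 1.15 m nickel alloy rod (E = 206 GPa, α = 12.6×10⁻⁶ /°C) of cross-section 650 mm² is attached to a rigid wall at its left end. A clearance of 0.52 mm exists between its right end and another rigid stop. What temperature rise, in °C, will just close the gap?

Contact occurs when the free expansion equals the gap: αΔT L = 0.52 mm.
So ΔT = g/(αL) = 0.52/(12.6×10⁻⁶ × 1150) = 35.89 °C.

ΔT ≈ 35.9 °C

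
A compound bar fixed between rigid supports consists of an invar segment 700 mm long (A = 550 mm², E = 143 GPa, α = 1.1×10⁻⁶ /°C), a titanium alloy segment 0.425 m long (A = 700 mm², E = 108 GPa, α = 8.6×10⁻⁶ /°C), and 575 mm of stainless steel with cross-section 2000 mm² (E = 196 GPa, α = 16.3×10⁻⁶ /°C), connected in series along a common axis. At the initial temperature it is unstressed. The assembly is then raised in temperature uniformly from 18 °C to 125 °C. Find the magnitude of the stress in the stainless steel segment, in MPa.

σ ≈ 46.2 MPa (compressive)

With the walls removed the bar would change length by δ_free = Σ αᵢΔT Lᵢ = 1.1×10⁻⁶×107×700 + 8.6×10⁻⁶×107×425 + 16.3×10⁻⁶×107×575 = 1.476 mm.
The rigid supports impose zero overall length change; the single axial force P common to all segments must satisfy P Σ Lᵢ/(AᵢEᵢ) = δ_free.
The series flexibility is Σ Lᵢ/(AᵢEᵢ) = 700/(550×143×10³) + 425/(700×108×10³) + 575/(2000×196×10³) = 1.599×10⁻⁵ mm/N.
P = 1.476 / 1.599×10⁻⁵ = 92340 N = 92.34 kN, compressive.
σ_{stainless steel} = P / A = 92340 / 2000 = 46.17 MPa.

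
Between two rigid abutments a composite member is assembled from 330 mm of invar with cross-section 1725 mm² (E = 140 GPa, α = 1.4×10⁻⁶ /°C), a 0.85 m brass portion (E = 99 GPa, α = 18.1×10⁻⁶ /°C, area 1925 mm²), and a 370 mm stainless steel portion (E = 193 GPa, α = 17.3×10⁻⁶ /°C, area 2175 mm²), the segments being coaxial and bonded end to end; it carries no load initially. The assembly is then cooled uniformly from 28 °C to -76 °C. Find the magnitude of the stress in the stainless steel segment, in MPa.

σ ≈ 159 MPa (tensile)

If the supports were absent, the total length change would be Σ αᵢΔT Lᵢ = 1.4×10⁻⁶×104×330 + 18.1×10⁻⁶×104×850 + 17.3×10⁻⁶×104×370 = 2.314 mm.
Since the ends are fixed, an axial force P builds up, equal in every segment, with P · Σ Lᵢ/(AᵢEᵢ) = δ_free.
The series flexibility is Σ Lᵢ/(AᵢEᵢ) = 330/(1725×140×10³) + 850/(1925×99×10³) + 370/(2175×193×10³) = 6.708×10⁻⁶ mm/N.
So P = 2.314 / 6.708×10⁻⁶ = 344.9 kN, tensile.
σ_{stainless steel} = P / A = 344900 / 2175 = 158.6 MPa.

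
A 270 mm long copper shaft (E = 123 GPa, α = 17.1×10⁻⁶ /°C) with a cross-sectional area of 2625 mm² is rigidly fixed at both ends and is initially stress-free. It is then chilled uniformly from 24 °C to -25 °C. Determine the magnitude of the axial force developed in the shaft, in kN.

P ≈ 271 kN (tensile)

With zero net strain, σ = E·αΔT = 123 GPa × 17.1×10⁻⁶ × 49 = 103.1 MPa.
Then P = σA = 103.1 × 2625 mm² = 270.5 kN, tensile.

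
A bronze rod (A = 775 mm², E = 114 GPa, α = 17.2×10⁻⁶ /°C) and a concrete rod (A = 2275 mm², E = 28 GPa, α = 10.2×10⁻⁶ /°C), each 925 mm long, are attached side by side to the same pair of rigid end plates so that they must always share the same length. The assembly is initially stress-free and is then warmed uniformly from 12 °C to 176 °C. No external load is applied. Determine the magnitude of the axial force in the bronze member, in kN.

Both members must finish at the same length. With the larger α, the bronze tends to over-expand; the plates restrain it, putting the bronze in compression and the concrete in tension. With no external load the two internal forces are equal and opposite, magnitude P.
Compatibility of the two members (thermal + elastic change equal): (α₁ − α₂)ΔT = P·[1/(A₁E₁) + 1/(A₂E₂)].
|α₁ − α₂|·ΔT = 7×10⁻⁶ × 164 = 0.001148.
1/(A₁E₁) + 1/(A₂E₂) = 1/(775×114×10³) + 1/(2275×28×10³) = 2.702×10⁻⁸ N⁻¹.
So P = 0.001148 / 2.702×10⁻⁸ = 42.49 kN.

P ≈ 42.5 kN (compressive in the bronze)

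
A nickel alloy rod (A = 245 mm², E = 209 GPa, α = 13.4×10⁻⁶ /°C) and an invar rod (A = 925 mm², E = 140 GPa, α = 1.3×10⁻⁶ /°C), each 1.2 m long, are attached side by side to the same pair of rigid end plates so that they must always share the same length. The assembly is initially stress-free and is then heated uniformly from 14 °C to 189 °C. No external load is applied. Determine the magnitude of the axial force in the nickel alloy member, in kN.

The nickel alloy has the larger α, so on heating it would change length more than the invar if both were free. The rigid plates force a common final length, so the nickel alloy is put into compression and the invar into tension, with equal and opposite forces P (no external load).
Setting the final lengths equal and cancelling L: (α₁ − α₂)ΔT = P/(A₁E₁) + P/(A₂E₂).
|α₁ − α₂|·ΔT = 12.1×10⁻⁶ × 175 = 0.002118.
1/(A₁E₁) + 1/(A₂E₂) = 1/(245×209×10³) + 1/(925×140×10³) = 2.725×10⁻⁸ N⁻¹.
P = 0.002118 / 2.725×10⁻⁸ = 77700 N = 77.7 kN.

P ≈ 77.7 kN (compressive in the nickel alloy)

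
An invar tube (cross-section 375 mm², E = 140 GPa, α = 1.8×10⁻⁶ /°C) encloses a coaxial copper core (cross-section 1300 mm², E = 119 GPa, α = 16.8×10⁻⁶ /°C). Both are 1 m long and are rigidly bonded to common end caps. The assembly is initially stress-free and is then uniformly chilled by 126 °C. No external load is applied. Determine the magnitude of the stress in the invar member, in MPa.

σ ≈ 198 MPa (compressive)

Both members must finish at the same length. With the larger α, the copper tends to over-contract; the plates restrain it, putting the copper in tension and the invar in compression. With no external load the two internal forces are equal and opposite, magnitude P.
Compatibility of the two members (thermal + elastic change equal): (α₁ − α₂)ΔT = P·[1/(A₁E₁) + 1/(A₂E₂)].
|α₁ − α₂|·ΔT = 15×10⁻⁶ × 126 = 0.00189.
1/(A₁E₁) + 1/(A₂E₂) = 1/(375×140×10³) + 1/(1300×119×10³) = 2.551×10⁻⁸ N⁻¹.
So P = 0.00189 / 2.551×10⁻⁸ = 74.08 kN.
σ_{invar} = P/A₁ = 74080/375 = 197.6 MPa, compressive.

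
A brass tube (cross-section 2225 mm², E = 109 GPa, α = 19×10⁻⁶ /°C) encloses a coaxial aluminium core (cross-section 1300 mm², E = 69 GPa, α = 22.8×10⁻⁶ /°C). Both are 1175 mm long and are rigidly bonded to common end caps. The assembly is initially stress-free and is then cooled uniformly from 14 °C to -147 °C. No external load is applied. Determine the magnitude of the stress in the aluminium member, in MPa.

σ ≈ 30.8 MPa (tensile)

Both members must finish at the same length. With the larger α, the aluminium tends to over-contract; the plates restrain it, putting the aluminium in tension and the brass in compression. With no external load the two internal forces are equal and opposite, magnitude P.
Compatibility of the two members (thermal + elastic change equal): (α₁ − α₂)ΔT = P·[1/(A₁E₁) + 1/(A₂E₂)].
|α₁ − α₂|·ΔT = 3.8×10⁻⁶ × 161 = 0.0006118.
1/(A₁E₁) + 1/(A₂E₂) = 1/(2225×109×10³) + 1/(1300×69×10³) = 1.527×10⁻⁸ N⁻¹.
So P = 0.0006118 / 1.527×10⁻⁸ = 40.06 kN.
σ_{aluminium} = P/A₂ = 40060/1300 = 30.82 MPa, tensile.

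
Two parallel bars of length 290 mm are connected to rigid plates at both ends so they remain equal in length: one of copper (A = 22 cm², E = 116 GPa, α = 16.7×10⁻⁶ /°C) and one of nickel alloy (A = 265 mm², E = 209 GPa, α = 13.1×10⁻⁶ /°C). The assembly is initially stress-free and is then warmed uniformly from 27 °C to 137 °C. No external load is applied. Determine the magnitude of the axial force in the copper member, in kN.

The copper has the larger α, so on heating it would change length more than the nickel alloy if both were free. The rigid plates force a common final length, so the copper is put into compression and the nickel alloy into tension, with equal and opposite forces P (no external load).
Equating the net (thermal + elastic) strains gives |α₁ − α₂|·ΔT = P·[1/(A₁E₁) + 1/(A₂E₂)].
|α₁ − α₂|·ΔT = 3.6×10⁻⁶ × 110 = 0.000396.
1/(A₁E₁) + 1/(A₂E₂) = 1/(2200×116×10³) + 1/(265×209×10³) = 2.197×10⁻⁸ N⁻¹.
P = 0.000396 / 2.197×10⁻⁸ = 18020 N = 18.02 kN.

P ≈ 18 kN (compressive in the copper)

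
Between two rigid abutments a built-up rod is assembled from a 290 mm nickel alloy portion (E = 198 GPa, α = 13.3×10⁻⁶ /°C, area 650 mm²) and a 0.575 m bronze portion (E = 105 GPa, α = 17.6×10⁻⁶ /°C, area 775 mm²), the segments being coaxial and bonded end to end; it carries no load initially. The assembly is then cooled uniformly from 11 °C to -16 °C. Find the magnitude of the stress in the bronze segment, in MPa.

Free thermal contraction of the whole bar: Σ αᵢΔT Lᵢ = 13.3×10⁻⁶×27×290 + 17.6×10⁻⁶×27×575 = 0.3774 mm.
The walls prevent any net length change, so an axial force P (same in every segment) develops. Compatibility: P · Σ Lᵢ/(AᵢEᵢ) = δ_free.
Σ Lᵢ/(AᵢEᵢ) = 290/(650×198×10³) + 575/(775×105×10³) = 9.319×10⁻⁶ mm/N.
So P = 0.3774 / 9.319×10⁻⁶ = 40.49 kN, tensile.
σ_{bronze} = P / A = 40490 / 775 = 52.25 MPa.

σ ≈ 52.3 MPa (tensile)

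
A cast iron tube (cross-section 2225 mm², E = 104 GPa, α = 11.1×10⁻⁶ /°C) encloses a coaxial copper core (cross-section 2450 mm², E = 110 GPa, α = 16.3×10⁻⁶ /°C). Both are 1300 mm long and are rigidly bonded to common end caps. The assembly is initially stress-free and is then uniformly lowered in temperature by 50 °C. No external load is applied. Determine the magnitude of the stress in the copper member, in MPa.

The copper has the larger α, so on cooling it would change length more than the cast iron if both were free. The rigid plates force a common final length, so the copper is put into tension and the cast iron into compression, with equal and opposite forces P (no external load).
Compatibility of the two members (thermal + elastic change equal): (α₁ − α₂)ΔT = P·[1/(A₁E₁) + 1/(A₂E₂)].
|α₁ − α₂|·ΔT = 5.2×10⁻⁶ × 50 = 0.00026.
1/(A₁E₁) + 1/(A₂E₂) = 1/(2225×104×10³) + 1/(2450×110×10³) = 8.032×10⁻⁹ N⁻¹.
P = 0.00026 / 8.032×10⁻⁹ = 32370 N = 32.37 kN.
σ_{copper} = P/A₂ = 32370/2450 = 13.21 MPa, tensile.

σ ≈ 13.2 MPa (tensile)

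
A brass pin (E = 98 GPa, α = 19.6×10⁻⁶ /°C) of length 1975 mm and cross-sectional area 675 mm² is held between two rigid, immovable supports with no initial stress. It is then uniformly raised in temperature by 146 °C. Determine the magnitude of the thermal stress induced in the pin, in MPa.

σ ≈ 280 MPa (compressive)

With length fixed, the mechanical strain must cancel the thermal strain αΔT = 19.6×10⁻⁶ × 146 = 2861.6×10⁻⁶.
Hence σ = E·αΔT = 98×10³ × 2861.6×10⁻⁶ = 280.4 MPa, compressive.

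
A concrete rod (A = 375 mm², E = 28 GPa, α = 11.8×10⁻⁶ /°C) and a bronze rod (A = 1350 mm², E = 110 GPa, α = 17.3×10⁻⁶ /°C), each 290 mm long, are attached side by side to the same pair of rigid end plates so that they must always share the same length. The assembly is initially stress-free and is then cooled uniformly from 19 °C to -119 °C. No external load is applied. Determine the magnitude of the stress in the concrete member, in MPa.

σ ≈ 19.8 MPa (compressive)

Both members must finish at the same length. With the larger α, the bronze tends to over-contract; the plates restrain it, putting the bronze in tension and the concrete in compression. With no external load the two internal forces are equal and opposite, magnitude P.
Equating the net (thermal + elastic) strains gives |α₁ − α₂|·ΔT = P·[1/(A₁E₁) + 1/(A₂E₂)].
|α₁ − α₂|·ΔT = 5.5×10⁻⁶ × 138 = 0.000759.
1/(A₁E₁) + 1/(A₂E₂) = 1/(375×28×10³) + 1/(1350×110×10³) = 1.02×10⁻⁷ N⁻¹.
So P = 0.000759 / 1.02×10⁻⁷ = 7.443 kN.
σ_{concrete} = P/A₁ = 7443/375 = 19.85 MPa, compressive.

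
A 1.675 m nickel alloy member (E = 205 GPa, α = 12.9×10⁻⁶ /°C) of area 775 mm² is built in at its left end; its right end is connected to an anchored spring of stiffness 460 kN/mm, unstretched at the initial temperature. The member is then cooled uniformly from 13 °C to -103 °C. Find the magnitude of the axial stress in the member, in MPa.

σ ≈ 254 MPa (tensile)

Free thermal contraction: δ_free = αΔT L = 12.9×10⁻⁶ × 116 × 1675 = 2.506 mm.
With a force P in the spring, the elastic change of the member is PL/(AE) and that of the spring is P/k; compatibility requires their sum to equal δ_free.
P [ L/(AE) + 1/k ] = δ_free → P [ 1675/(775×205×10³) + 1/(460×10³) ] = 2.506.
P = 2.506 / 1.272×10⁻⁵ = 197100 N.
σ = P/A = 197100/775 = 254.3 MPa.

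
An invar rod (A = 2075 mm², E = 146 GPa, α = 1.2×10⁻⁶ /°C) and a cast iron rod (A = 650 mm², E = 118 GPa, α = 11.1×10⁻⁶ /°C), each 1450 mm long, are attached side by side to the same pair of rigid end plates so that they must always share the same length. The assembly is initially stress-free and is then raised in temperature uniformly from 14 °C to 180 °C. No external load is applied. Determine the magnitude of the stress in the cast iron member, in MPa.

The cast iron has the larger α, so on heating it would change length more than the invar if both were free. The rigid plates force a common final length, so the cast iron is put into compression and the invar into tension, with equal and opposite forces P (no external load).
Setting the final lengths equal and cancelling L: (α₁ − α₂)ΔT = P/(A₁E₁) + P/(A₂E₂).
|α₁ − α₂|·ΔT = 9.9×10⁻⁶ × 166 = 0.001643.
1/(A₁E₁) + 1/(A₂E₂) = 1/(2075×146×10³) + 1/(650×118×10³) = 1.634×10⁻⁸ N⁻¹.
P = 0.001643 / 1.634×10⁻⁸ = 100600 N = 100.6 kN.
σ_{cast iron} = P/A₂ = 100600/650 = 154.7 MPa, compressive.

σ ≈ 155 MPa (compressive)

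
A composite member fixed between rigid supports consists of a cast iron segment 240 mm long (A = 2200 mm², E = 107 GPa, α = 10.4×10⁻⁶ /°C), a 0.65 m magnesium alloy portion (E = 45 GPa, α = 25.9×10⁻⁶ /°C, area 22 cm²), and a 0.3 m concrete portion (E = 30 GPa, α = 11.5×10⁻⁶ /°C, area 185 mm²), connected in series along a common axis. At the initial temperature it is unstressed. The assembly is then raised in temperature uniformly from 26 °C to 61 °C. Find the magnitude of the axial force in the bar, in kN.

P ≈ 12.9 kN (compressive)

If the supports were absent, the total length change would be Σ αᵢΔT Lᵢ = 10.4×10⁻⁶×35×240 + 25.9×10⁻⁶×35×650 + 11.5×10⁻⁶×35×300 = 0.7973 mm.
Since the ends are fixed, an axial force P builds up, equal in every segment, with P · Σ Lᵢ/(AᵢEᵢ) = δ_free.
The series flexibility is Σ Lᵢ/(AᵢEᵢ) = 240/(2200×107×10³) + 650/(2200×45×10³) + 300/(185×30×10³) = 6.164×10⁻⁵ mm/N.
Hence P = δ_free / Σ(L/AE) = 0.7973/6.164×10⁻⁵ = 12.94 kN (compressive).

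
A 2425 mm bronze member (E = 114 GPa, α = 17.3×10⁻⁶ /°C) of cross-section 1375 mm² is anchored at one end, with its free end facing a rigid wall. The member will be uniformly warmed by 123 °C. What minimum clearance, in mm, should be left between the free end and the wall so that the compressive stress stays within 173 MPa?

g ≈ 1.48 mm

With no wall the member would lengthen by αΔT L = 17.3×10⁻⁶ × 123 × 2425 = 5.16 mm.
At the allowable stress the elastic shortening the wall may impose is σL/E = 173 × 2425 / (114×10³) = 3.68 mm.
So the gap has to take up the difference, g_min = δ_free − σL/E = 5.16 − 3.68 = 1.48 mm.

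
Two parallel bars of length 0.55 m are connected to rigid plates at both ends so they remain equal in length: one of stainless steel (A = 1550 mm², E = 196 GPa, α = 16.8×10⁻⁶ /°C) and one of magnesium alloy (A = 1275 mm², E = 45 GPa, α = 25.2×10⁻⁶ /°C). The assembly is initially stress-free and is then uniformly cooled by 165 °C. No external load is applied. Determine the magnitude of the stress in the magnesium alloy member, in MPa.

Equilibrium of a rigid end plate with no external load gives equal and opposite internal forces ±P in the two members. Since α_{magnesium alloy} > α_{stainless steel}, cooling drives the magnesium alloy into tension and the stainless steel into compression.
Setting the final lengths equal and cancelling L: (α₁ − α₂)ΔT = P/(A₁E₁) + P/(A₂E₂).
|α₁ − α₂|·ΔT = 8.4×10⁻⁶ × 165 = 0.001386.
1/(A₁E₁) + 1/(A₂E₂) = 1/(1550×196×10³) + 1/(1275×45×10³) = 2.072×10⁻⁸ N⁻¹.
So P = 0.001386 / 2.072×10⁻⁸ = 66.89 kN.
σ_{magnesium alloy} = P/A₂ = 66890/1275 = 52.46 MPa, tensile.

σ ≈ 52.5 MPa (tensile)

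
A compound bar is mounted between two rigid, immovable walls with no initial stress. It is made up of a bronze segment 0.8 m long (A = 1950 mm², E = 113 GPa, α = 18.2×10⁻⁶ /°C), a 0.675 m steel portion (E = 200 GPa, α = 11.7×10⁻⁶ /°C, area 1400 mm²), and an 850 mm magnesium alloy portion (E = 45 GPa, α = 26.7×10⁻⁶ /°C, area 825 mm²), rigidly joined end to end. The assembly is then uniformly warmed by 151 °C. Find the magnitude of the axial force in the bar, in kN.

P ≈ 236 kN (compressive)

Free thermal expansion of the whole bar: Σ αᵢΔT Lᵢ = 18.2×10⁻⁶×151×800 + 11.7×10⁻⁶×151×675 + 26.7×10⁻⁶×151×850 = 6.818 mm.
The rigid supports impose zero overall length change; the single axial force P common to all segments must satisfy P Σ Lᵢ/(AᵢEᵢ) = δ_free.
Σ Lᵢ/(AᵢEᵢ) = 800/(1950×113×10³) + 675/(1400×200×10³) + 850/(825×45×10³) = 2.894×10⁻⁵ mm/N.
So P = 6.818 / 2.894×10⁻⁵ = 235.6 kN, compressive.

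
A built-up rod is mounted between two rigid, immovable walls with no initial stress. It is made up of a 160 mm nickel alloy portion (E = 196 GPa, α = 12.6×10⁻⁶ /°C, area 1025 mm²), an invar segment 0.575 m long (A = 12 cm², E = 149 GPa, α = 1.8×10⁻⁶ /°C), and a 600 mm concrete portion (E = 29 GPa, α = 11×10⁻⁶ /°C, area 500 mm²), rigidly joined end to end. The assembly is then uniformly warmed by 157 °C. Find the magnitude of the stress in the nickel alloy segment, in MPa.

With the walls removed the bar would change length by δ_free = Σ αᵢΔT Lᵢ = 12.6×10⁻⁶×157×160 + 1.8×10⁻⁶×157×575 + 11×10⁻⁶×157×600 = 1.515 mm.
The rigid supports impose zero overall length change; the single axial force P common to all segments must satisfy P Σ Lᵢ/(AᵢEᵢ) = δ_free.
Σ Lᵢ/(AᵢEᵢ) = 160/(1025×196×10³) + 575/(1200×149×10³) + 600/(500×29×10³) = 4.539×10⁻⁵ mm/N.
So P = 1.515 / 4.539×10⁻⁵ = 33.38 kN, compressive.
σ_{nickel alloy} = P / A = 33380 / 1025 = 32.57 MPa.

σ ≈ 32.6 MPa (compressive)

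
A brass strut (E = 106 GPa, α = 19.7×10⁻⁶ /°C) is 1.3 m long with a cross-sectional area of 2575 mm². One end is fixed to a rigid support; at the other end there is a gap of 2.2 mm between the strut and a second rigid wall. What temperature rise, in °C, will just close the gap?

The gap closes when αΔT L = 2.2 mm, since the strut is still unstressed at that instant.
So ΔT = g/(αL) = 2.2/(19.7×10⁻⁶ × 1300) = 85.9 °C.

ΔT ≈ 85.9 °C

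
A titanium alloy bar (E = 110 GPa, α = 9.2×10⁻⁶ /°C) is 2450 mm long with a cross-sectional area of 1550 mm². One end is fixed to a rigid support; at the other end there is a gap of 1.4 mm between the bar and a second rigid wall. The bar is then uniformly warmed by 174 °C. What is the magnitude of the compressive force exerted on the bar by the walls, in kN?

P ≈ 176 kN

Unrestrained expansion: δ_free = αΔT L = 9.2×10⁻⁶ × 174 × 2450 = 3.922 mm.
After closing the 1.4 mm clearance, 3.922 − 1.4 = 2.522 mm of expansion remains to be suppressed by the wall.
Compatibility: PL/(AE) = 2.522 mm, so σ = P/A = E × (2.522/2450) = 113.2 MPa.
P = σA = 113.2 × 1550 = 175.5 kN.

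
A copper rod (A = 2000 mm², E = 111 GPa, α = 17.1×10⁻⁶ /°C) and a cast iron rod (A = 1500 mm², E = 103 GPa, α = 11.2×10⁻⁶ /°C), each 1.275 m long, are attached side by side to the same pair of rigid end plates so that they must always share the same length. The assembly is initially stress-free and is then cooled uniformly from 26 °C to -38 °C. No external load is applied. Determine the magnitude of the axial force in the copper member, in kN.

The copper has the larger α, so on cooling it would change length more than the cast iron if both were free. The rigid plates force a common final length, so the copper is put into tension and the cast iron into compression, with equal and opposite forces P (no external load).
Compatibility of the two members (thermal + elastic change equal): (α₁ − α₂)ΔT = P·[1/(A₁E₁) + 1/(A₂E₂)].
|α₁ − α₂|·ΔT = 5.9×10⁻⁶ × 64 = 0.0003776.
1/(A₁E₁) + 1/(A₂E₂) = 1/(2000×111×10³) + 1/(1500×103×10³) = 1.098×10⁻⁸ N⁻¹.
So P = 0.0003776 / 1.098×10⁻⁸ = 34.4 kN.

P ≈ 34.4 kN (tensile in the copper)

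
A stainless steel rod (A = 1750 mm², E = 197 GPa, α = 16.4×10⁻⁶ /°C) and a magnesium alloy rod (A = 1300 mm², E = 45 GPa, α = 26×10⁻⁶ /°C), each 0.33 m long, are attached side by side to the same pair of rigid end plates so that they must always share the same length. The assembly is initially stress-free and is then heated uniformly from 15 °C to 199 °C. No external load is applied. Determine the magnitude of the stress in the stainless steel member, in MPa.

The magnesium alloy has the larger α, so on heating it would change length more than the stainless steel if both were free. The rigid plates force a common final length, so the magnesium alloy is put into compression and the stainless steel into tension, with equal and opposite forces P (no external load).
Setting the final lengths equal and cancelling L: (α₁ − α₂)ΔT = P/(A₁E₁) + P/(A₂E₂).
|α₁ − α₂|·ΔT = 9.6×10⁻⁶ × 184 = 0.001766.
1/(A₁E₁) + 1/(A₂E₂) = 1/(1750×197×10³) + 1/(1300×45×10³) = 1.999×10⁻⁸ N⁻¹.
So P = 0.001766 / 1.999×10⁻⁸ = 88.34 kN.
σ_{stainless steel} = P/A₁ = 88340/1750 = 50.48 MPa, tensile.

σ ≈ 50.5 MPa (tensile)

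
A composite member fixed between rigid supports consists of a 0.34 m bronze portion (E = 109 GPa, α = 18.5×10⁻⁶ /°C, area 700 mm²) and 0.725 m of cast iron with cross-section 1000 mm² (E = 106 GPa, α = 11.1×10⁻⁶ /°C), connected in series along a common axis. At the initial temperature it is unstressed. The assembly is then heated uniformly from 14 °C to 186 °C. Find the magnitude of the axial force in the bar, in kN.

P ≈ 218 kN (compressive)

If the supports were absent, the total length change would be Σ αᵢΔT Lᵢ = 18.5×10⁻⁶×172×340 + 11.1×10⁻⁶×172×725 = 2.466 mm.
Since the ends are fixed, an axial force P builds up, equal in every segment, with P · Σ Lᵢ/(AᵢEᵢ) = δ_free.
Σ Lᵢ/(AᵢEᵢ) = 340/(700×109×10³) + 725/(1000×106×10³) = 1.13×10⁻⁵ mm/N.
Hence P = δ_free / Σ(L/AE) = 2.466/1.13×10⁻⁵ = 218.3 kN (compressive).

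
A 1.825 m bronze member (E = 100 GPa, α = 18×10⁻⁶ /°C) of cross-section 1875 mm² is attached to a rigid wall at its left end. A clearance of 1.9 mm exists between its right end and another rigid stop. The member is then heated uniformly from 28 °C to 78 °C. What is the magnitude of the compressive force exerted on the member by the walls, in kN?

P ≈ 0 kN

If the wall were absent the member would grow by αΔT L = 18×10⁻⁶ × 50 × 1825 = 1.642 mm.
This is smaller than the 1.9 mm clearance, so the member expands freely without reaching the stop — the stress is zero.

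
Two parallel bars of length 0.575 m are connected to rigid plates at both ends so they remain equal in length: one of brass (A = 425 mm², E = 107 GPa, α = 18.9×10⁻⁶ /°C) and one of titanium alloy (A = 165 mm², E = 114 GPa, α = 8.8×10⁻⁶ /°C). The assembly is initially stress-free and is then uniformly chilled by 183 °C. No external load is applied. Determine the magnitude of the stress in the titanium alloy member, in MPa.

Both members must finish at the same length. With the larger α, the brass tends to over-contract; the plates restrain it, putting the brass in tension and the titanium alloy in compression. With no external load the two internal forces are equal and opposite, magnitude P.
Compatibility of the two members (thermal + elastic change equal): (α₁ − α₂)ΔT = P·[1/(A₁E₁) + 1/(A₂E₂)].
|α₁ − α₂|·ΔT = 10.1×10⁻⁶ × 183 = 0.001848.
1/(A₁E₁) + 1/(A₂E₂) = 1/(425×107×10³) + 1/(165×114×10³) = 7.515×10⁻⁸ N⁻¹.
So P = 0.001848 / 7.515×10⁻⁸ = 24.59 kN.
σ_{titanium alloy} = P/A₂ = 24590/165 = 149.1 MPa, compressive.

σ ≈ 149 MPa (compressive)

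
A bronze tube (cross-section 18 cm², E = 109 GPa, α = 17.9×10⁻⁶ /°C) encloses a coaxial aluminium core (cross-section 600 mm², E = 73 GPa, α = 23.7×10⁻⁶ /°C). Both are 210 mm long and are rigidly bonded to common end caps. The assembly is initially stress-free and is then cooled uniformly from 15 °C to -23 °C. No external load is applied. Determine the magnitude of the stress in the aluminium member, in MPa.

The aluminium has the larger α, so on cooling it would change length more than the bronze if both were free. The rigid plates force a common final length, so the aluminium is put into tension and the bronze into compression, with equal and opposite forces P (no external load).
Equating the net (thermal + elastic) strains gives |α₁ − α₂|·ΔT = P·[1/(A₁E₁) + 1/(A₂E₂)].
|α₁ − α₂|·ΔT = 5.8×10⁻⁶ × 38 = 0.0002204.
1/(A₁E₁) + 1/(A₂E₂) = 1/(1800×109×10³) + 1/(600×73×10³) = 2.793×10⁻⁸ N⁻¹.
So P = 0.0002204 / 2.793×10⁻⁸ = 7.892 kN.
σ_{aluminium} = P/A₂ = 7892/600 = 13.15 MPa, tensile.

σ ≈ 13.2 MPa (tensile)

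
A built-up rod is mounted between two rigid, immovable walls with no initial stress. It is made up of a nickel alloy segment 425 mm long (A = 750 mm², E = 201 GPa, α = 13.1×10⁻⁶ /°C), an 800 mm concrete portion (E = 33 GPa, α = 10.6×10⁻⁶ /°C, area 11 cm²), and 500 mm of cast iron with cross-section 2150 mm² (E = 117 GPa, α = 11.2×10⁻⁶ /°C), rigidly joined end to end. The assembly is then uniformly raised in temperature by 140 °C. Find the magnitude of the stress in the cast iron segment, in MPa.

σ ≈ 47.7 MPa (compressive)

Free thermal expansion of the whole bar: Σ αᵢΔT Lᵢ = 13.1×10⁻⁶×140×425 + 10.6×10⁻⁶×140×800 + 11.2×10⁻⁶×140×500 = 2.751 mm.
Since the ends are fixed, an axial force P builds up, equal in every segment, with P · Σ Lᵢ/(AᵢEᵢ) = δ_free.
The series flexibility is Σ Lᵢ/(AᵢEᵢ) = 425/(750×201×10³) + 800/(1100×33×10³) + 500/(2150×117×10³) = 2.685×10⁻⁵ mm/N.
Hence P = δ_free / Σ(L/AE) = 2.751/2.685×10⁻⁵ = 102.5 kN (compressive).
σ_{cast iron} = P / A = 102500 / 2150 = 47.66 MPa.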